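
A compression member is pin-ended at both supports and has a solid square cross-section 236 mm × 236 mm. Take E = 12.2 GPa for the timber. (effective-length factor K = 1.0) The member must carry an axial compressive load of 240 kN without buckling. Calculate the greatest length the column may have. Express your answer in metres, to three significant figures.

L_max ≈ 11.4 m

I = a⁴/12 = 236⁴/12 = 2.585×10^8 mm⁴
I = 2.585×10^-4 m⁴
At the buckling limit P_cr = P = 2.400×10^5 N
From P_cr = π²EI/(K·L)²:  L = (1/K)·√(π²EI/P_cr) = (1/1)·√(π²×1.22×10^10×2.585×10^-4/2.400×10^5)
L = 11.4 m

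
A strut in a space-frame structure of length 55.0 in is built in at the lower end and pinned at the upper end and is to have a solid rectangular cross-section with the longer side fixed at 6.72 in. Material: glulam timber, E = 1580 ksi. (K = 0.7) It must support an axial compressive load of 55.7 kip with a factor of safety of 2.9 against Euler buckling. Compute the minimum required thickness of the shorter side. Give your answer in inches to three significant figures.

Required P_cr = n·P = 2.9 × 55.7 = 161.5 kip
L_e = K·L = 0.7 × 55.0 = 38.50 in
Required I = P_cr·L_e²/(π²E) = 1.615×10^5 × 38.50² / (π² × 1.58×10^6) = 15.35 in⁴
Rectangle, weak axis: I_min = h·b³/12 with h = 6.72 in fixed  ⇒  b = (12I/h)^(1/3) = 3.02 in

b ≈ 3.02 in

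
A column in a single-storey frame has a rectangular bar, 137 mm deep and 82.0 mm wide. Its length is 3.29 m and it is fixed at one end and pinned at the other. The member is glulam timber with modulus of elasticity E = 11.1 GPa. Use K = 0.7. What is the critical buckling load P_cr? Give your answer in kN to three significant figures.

Buckling occurs about the weak axis: I_min = h·b³/12 with b = 82.0 mm (the shorter side).
I_min = 137×82.0³/12 = 6.295×10^6 mm⁴
I = 6.295×10^6 mm⁴ = 6.295×10^-6 m⁴
Effective length L_e = K·L = 0.7 × 3.29 = 2.303 m
P_cr = π²EI / L_e² = π² × 11.1×10⁹ × 6.295×10^-6 / 2.303² = 1.300×10^5 N

P_cr ≈ 130 kN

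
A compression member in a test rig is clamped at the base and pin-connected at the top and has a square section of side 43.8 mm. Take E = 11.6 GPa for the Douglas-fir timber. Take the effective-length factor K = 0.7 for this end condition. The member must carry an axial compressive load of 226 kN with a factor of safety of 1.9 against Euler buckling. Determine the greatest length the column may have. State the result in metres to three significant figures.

L_max ≈ 0.409 m

I = a⁴/12 = 43.8⁴/12 = 3.067×10^5 mm⁴
I = 3.067×10^-7 m⁴
Required critical load P_cr = n·P = 1.9 × 226 = 429.4 kN = 4.294×10^5 N
From P_cr = π²EI/(K·L)²:  L = (1/K)·√(π²EI/P_cr) = (1/0.7)·√(π²×1.16×10^10×3.067×10^-7/4.294×10^5)
L = 0.409 m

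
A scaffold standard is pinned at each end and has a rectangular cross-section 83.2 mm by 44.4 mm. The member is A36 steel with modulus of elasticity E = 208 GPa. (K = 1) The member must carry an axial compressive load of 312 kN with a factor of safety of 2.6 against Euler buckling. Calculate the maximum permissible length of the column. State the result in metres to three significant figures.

L_max ≈ 1.24 m

Buckling occurs about the weak axis: I_min = h·b³/12 with b = 44.4 mm (the shorter side).
I_min = 83.2×44.4³/12 = 6.069×10^5 mm⁴
I = 6.069×10^-7 m⁴
Required critical load P_cr = n·P = 2.6 × 312 = 811.2 kN = 8.112×10^5 N
From P_cr = π²EI/(K·L)²:  L = (1/K)·√(π²EI/P_cr) = (1/1)·√(π²×2.08×10^11×6.069×10^-7/8.112×10^5)
L = 1.24 m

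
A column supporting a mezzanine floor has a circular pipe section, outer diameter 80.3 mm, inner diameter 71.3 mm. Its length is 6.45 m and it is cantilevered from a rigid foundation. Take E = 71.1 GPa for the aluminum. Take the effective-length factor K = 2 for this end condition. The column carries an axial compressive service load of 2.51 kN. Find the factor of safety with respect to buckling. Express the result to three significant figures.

d_o = 80.3 mm, d_i = 71.3 mm
I = π(d_o⁴ − d_i⁴)/64 = π(80.3⁴ − 71.30⁴)/64 = 7.723×10^5 mm⁴
I = 7.723×10^5 mm⁴ = 7.723×10^-7 m⁴
Effective length L_e = K·L = 2 × 6.45 = 12.90 m
P_cr = π²EI / L_e² = π² × 71.1×10⁹ × 7.723×10^-7 / 12.90² = 3.257×10^3 N
Factor of safety n = P_cr / P = 3.2569 / 2.51 = 1.30

n ≈ 1.30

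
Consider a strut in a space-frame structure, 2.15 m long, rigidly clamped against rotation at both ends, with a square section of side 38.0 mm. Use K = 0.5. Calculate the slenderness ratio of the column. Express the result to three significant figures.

λ ≈ 98.0

For a square r = a/√12 = 38.0/√12 = 10.97 mm
L_e = K·L = 0.5 × 2.15 m = 1.075 m = 1075.0 mm
λ = L_e / r_min = 1075.0 / 10.97 = 98.0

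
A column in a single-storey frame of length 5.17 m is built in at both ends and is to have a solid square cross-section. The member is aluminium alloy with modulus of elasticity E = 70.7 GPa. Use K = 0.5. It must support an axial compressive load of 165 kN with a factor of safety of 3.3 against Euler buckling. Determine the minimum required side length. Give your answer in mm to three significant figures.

a ≈ 88.9 mm

Required P_cr = n·P = 3.3 × 165 = 544.5 kN
L_e = K·L = 0.5 × 5.17 = 2.585 m
Required I = P_cr·L_e²/(π²E) = 5.445×10^5 × 2.585² / (π² × 7.07×10^10) = 5.214×10^-6 m⁴
I_req = 5.214×10^6 mm⁴
Solid square: I = a⁴/12  ⇒  a = (12I)^(1/4) = (12×5.214×10^6)^(1/4) = 88.9 mm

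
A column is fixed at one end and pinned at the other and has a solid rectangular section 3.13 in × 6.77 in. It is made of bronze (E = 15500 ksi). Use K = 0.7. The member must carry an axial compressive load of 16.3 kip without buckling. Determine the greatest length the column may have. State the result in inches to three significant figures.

Buckling occurs about the weak axis: I_min = h·b³/12 with b = 3.13 in (the shorter side).
I_min = 6.77×3.13³/12 = 17.30 in⁴
At the buckling limit P_cr = P = 1.630×10^4 lb
From P_cr = π²EI/(K·L)²:  L = (1/K)·√(π²EI/P_cr) = (1/0.7)·√(π²×1.55×10^7×17.30/1.630×10^4)
L = 576 in

L_max ≈ 576 in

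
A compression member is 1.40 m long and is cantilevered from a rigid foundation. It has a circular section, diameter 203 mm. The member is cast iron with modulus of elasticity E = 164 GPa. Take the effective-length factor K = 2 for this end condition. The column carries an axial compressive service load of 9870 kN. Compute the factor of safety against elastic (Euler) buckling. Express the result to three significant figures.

I = πd⁴/64 = π×203⁴/64 = 8.336×10^7 mm⁴
I = 8.336×10^7 mm⁴ = 8.336×10^-5 m⁴
Effective length L_e = K·L = 2 × 1.40 = 2.800 m
P_cr = π²EI / L_e² = π² × 164×10⁹ × 8.336×10^-5 / 2.800² = 1.721×10^7 N
Factor of safety n = P_cr / P = 17210 / 9870 = 1.74

n ≈ 1.74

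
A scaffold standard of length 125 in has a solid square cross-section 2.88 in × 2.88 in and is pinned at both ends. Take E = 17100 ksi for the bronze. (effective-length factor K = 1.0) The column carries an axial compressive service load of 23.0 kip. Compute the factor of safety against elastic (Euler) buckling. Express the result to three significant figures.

I = a⁴/12 = 2.88⁴/12 = 5.733 in⁴
Effective length L_e = K·L = 1 × 125 = 125.0 in
P_cr = π²EI / L_e² = π² × 17100×10³ × 5.733 / 125.0² = 6.192×10^4 lb
Factor of safety n = P_cr / P = 61.925 / 23.0 = 2.69

n ≈ 2.69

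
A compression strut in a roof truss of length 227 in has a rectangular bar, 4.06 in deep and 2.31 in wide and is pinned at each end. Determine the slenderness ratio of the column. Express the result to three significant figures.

For a rectangle r_min = b/√12 = 2.31/√12 = 0.6668 in
L_e = K·L = 1 × 227 = 227.0 in
λ = L_e / r_min = 227.00 / 0.6668 = 340

λ ≈ 340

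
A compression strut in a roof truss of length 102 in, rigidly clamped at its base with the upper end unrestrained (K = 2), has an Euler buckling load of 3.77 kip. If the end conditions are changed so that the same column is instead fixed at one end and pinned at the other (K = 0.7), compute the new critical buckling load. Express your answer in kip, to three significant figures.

P_cr ≈ 30.8 kip

P_cr ∝ 1/K², so P_cr,new = P_cr,old × (K_old/K_new)² = 3.77 × (2/0.7)²
= 3.77 × 8.163 = 30.8 kip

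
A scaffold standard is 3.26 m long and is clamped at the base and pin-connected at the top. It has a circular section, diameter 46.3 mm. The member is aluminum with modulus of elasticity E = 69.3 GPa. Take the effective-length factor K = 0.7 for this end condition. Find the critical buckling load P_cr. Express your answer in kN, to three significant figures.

P_cr ≈ 29.6 kN

I = πd⁴/64 = π×46.3⁴/64 = 2.256×10^5 mm⁴
I = 2.256×10^5 mm⁴ = 2.256×10^-7 m⁴
Effective length L_e = K·L = 0.7 × 3.26 = 2.282 m
P_cr = π²EI / L_e² = π² × 69.3×10⁹ × 2.256×10^-7 / 2.282² = 2.963×10^4 N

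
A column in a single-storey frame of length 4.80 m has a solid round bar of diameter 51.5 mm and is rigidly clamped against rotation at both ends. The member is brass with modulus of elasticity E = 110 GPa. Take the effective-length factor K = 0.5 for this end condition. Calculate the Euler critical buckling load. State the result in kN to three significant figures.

I = πd⁴/64 = π×51.5⁴/64 = 3.453×10^5 mm⁴
I = 3.453×10^5 mm⁴ = 3.453×10^-7 m⁴
Effective length L_e = K·L = 0.5 × 4.80 = 2.400 m
P_cr = π²EI / L_e² = π² × 110×10⁹ × 3.453×10^-7 / 2.400² = 6.508×10^4 N

P_cr ≈ 65.1 kN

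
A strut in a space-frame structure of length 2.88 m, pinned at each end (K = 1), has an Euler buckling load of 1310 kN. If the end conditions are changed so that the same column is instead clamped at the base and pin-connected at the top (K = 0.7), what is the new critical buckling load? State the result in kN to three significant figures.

P_cr ≈ 2670 kN

P_cr ∝ 1/K², so P_cr,new = P_cr,old × (K_old/K_new)² = 1310 × (1/0.7)²
= 1310 × 2.041 = 2670 kN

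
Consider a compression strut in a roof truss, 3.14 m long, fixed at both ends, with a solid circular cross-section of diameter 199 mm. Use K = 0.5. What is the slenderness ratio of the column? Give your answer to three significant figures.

λ ≈ 31.6

I = πd⁴/64 = π×199⁴/64 = 7.698×10^7 mm⁴
A = 3.110×10^4 mm²;  r_min = √(I/A) = √(7.698×10^7/3.110×10^4) = 49.75 mm
L_e = K·L = 0.5 × 3.14 m = 1.570 m = 1570.0 mm
λ = L_e / r_min = 1570.0 / 49.75 = 31.6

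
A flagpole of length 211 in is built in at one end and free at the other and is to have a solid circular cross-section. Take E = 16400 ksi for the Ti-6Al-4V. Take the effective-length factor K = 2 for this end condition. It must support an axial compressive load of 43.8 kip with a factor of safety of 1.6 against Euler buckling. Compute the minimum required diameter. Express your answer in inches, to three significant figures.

d ≈ 6.30 in

Required P_cr = n·P = 1.6 × 43.8 = 70.08 kip
L_e = K·L = 2 × 211 = 422.0 in
Required I = P_cr·L_e²/(π²E) = 7.008×10^4 × 422.0² / (π² × 1.64×10^7) = 77.10 in⁴
Solid circle: I = πd⁴/64  ⇒  d = (64I/π)^(1/4) = (64×77.10/π)^(1/4) = 6.30 in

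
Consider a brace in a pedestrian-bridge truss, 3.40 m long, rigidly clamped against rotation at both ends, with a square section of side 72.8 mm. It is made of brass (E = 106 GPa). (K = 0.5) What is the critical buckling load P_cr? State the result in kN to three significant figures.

P_cr ≈ 847 kN

I = a⁴/12 = 72.8⁴/12 = 2.341×10^6 mm⁴
I = 2.341×10^6 mm⁴ = 2.341×10^-6 m⁴
Effective length L_e = K·L = 0.5 × 3.40 = 1.700 m
P_cr = π²EI / L_e² = π² × 106×10⁹ × 2.341×10^-6 / 1.700² = 8.473×10^5 N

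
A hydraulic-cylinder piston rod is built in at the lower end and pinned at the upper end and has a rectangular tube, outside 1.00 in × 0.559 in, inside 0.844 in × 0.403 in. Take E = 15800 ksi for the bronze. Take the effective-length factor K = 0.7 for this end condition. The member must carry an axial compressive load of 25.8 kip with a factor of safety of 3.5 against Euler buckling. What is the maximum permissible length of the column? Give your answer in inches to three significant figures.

L_max ≈ 5.92 in

Weak-axis I_min = (h_o·b_o³ − h_i·b_i³)/12 with b_o = 0.559, b_i = 0.4030 in (shorter outer/inner sides).
I_min = (1.00×0.559³ − 0.8440×0.4030³)/12 = 9.953×10^-3 in⁴
Required critical load P_cr = n·P = 3.5 × 25.8 = 90.30 kip = 9.030×10^4 lb
From P_cr = π²EI/(K·L)²:  L = (1/K)·√(π²EI/P_cr) = (1/0.7)·√(π²×1.58×10^7×9.953×10^-3/9.030×10^4)
L = 5.92 in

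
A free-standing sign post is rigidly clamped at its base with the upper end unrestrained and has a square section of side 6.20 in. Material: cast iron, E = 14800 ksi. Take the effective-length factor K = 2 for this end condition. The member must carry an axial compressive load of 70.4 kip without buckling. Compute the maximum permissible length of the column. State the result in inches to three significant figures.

L_max ≈ 253 in

I = a⁴/12 = 6.20⁴/12 = 123.1 in⁴
At the buckling limit P_cr = P = 7.040×10^4 lb
From P_cr = π²EI/(K·L)²:  L = (1/K)·√(π²EI/P_cr) = (1/2)·√(π²×1.48×10^7×123.1/7.040×10^4)
L = 253 in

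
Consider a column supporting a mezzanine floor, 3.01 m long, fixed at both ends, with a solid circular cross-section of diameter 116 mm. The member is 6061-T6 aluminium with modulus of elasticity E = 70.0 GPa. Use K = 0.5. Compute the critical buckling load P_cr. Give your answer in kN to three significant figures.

I = πd⁴/64 = π×116⁴/64 = 8.888×10^6 mm⁴
I = 8.888×10^6 mm⁴ = 8.888×10^-6 m⁴
Effective length L_e = K·L = 0.5 × 3.01 = 1.505 m
P_cr = π²EI / L_e² = π² × 70.0×10⁹ × 8.888×10^-6 / 1.505² = 2.711×10^6 N

P_cr ≈ 2710 kN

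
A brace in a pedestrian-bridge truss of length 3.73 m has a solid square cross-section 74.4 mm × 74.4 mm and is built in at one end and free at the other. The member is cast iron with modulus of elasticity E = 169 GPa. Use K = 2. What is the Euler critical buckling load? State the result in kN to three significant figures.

I = a⁴/12 = 74.4⁴/12 = 2.553×10^6 mm⁴
I = 2.553×10^6 mm⁴ = 2.553×10^-6 m⁴
Effective length L_e = K·L = 2 × 3.73 = 7.460 m
P_cr = π²EI / L_e² = π² × 169×10⁹ × 2.553×10^-6 / 7.460² = 7.653×10^4 N

P_cr ≈ 76.5 kN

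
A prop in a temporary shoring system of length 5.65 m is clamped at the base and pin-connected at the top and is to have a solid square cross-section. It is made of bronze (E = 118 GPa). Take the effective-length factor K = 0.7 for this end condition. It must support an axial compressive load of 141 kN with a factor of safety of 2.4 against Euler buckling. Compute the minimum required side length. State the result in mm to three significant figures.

Required P_cr = n·P = 2.4 × 141 = 338.4 kN
L_e = K·L = 0.7 × 5.65 = 3.955 m
Required I = P_cr·L_e²/(π²E) = 3.384×10^5 × 3.955² / (π² × 1.18×10^11) = 4.545×10^-6 m⁴
I_req = 4.545×10^6 mm⁴
Solid square: I = a⁴/12  ⇒  a = (12I)^(1/4) = (12×4.545×10^6)^(1/4) = 85.9 mm

a ≈ 85.9 mm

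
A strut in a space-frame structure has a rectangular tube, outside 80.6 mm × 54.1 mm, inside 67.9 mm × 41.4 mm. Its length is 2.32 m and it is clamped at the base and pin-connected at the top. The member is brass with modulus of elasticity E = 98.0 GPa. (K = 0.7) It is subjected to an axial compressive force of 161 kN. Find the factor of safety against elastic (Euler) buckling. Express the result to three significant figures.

Weak-axis I_min = (h_o·b_o³ − h_i·b_i³)/12 with b_o = 54.1, b_i = 41.40 mm (shorter outer/inner sides).
I_min = (80.6×54.1³ − 67.90×41.40³)/12 = 6.620×10^5 mm⁴
I = 6.620×10^5 mm⁴ = 6.620×10^-7 m⁴
Effective length L_e = K·L = 0.7 × 2.32 = 1.624 m
P_cr = π²EI / L_e² = π² × 98.0×10⁹ × 6.620×10^-7 / 1.624² = 2.428×10^5 N
Factor of safety n = P_cr / P = 242.79 / 161 = 1.51

n ≈ 1.51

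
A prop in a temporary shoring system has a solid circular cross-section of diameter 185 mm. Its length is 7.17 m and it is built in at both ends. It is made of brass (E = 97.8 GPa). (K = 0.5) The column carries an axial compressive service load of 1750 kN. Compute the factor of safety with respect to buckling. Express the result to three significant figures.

I = πd⁴/64 = π×185⁴/64 = 5.750×10^7 mm⁴
I = 5.750×10^7 mm⁴ = 5.750×10^-5 m⁴
Effective length L_e = K·L = 0.5 × 7.17 = 3.585 m
P_cr = π²EI / L_e² = π² × 97.8×10⁹ × 5.750×10^-5 / 3.585² = 4.318×10^6 N
Factor of safety n = P_cr / P = 4318.3 / 1750 = 2.47

n ≈ 2.47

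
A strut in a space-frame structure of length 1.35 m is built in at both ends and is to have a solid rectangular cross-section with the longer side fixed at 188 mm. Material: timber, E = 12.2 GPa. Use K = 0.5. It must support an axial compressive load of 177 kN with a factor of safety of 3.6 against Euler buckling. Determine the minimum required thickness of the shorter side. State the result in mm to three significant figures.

Required P_cr = n·P = 3.6 × 177 = 637.2 kN
L_e = K·L = 0.5 × 1.35 = 0.6750 m
Required I = P_cr·L_e²/(π²E) = 6.372×10^5 × 0.6750² / (π² × 1.22×10^10) = 2.411×10^-6 m⁴
I_req = 2.411×10^6 mm⁴
Rectangle, weak axis: I_min = h·b³/12 with h = 188 mm fixed  ⇒  b = (12I/h)^(1/3) = 53.6 mm

b ≈ 53.6 mm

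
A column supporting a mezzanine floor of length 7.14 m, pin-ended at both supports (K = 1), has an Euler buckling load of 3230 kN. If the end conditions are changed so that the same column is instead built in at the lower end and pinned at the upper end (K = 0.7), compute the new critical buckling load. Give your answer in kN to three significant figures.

P_cr ≈ 6590 kN

P_cr ∝ 1/K², so P_cr,new = P_cr,old × (K_old/K_new)² = 3230 × (1/0.7)²
= 3230 × 2.041 = 6590 kN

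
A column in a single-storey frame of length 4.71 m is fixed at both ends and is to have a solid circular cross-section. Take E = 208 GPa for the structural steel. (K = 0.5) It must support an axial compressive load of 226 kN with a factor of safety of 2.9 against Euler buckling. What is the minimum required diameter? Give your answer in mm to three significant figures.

d ≈ 77.5 mm

Required P_cr = n·P = 2.9 × 226 = 655.4 kN
L_e = K·L = 0.5 × 4.71 = 2.355 m
Required I = P_cr·L_e²/(π²E) = 6.554×10^5 × 2.355² / (π² × 2.08×10^11) = 1.771×10^-6 m⁴
I_req = 1.771×10^6 mm⁴
Solid circle: I = πd⁴/64  ⇒  d = (64I/π)^(1/4) = (64×1.771×10^6/π)^(1/4) = 77.5 mm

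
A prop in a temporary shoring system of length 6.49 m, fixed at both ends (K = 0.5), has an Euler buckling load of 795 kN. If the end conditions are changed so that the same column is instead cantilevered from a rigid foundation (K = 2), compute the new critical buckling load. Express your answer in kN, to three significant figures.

P_cr ≈ 49.7 kN

P_cr ∝ 1/K², so P_cr,new = P_cr,old × (K_old/K_new)² = 795 × (0.5/2)²
= 795 × 0.06250 = 49.7 kN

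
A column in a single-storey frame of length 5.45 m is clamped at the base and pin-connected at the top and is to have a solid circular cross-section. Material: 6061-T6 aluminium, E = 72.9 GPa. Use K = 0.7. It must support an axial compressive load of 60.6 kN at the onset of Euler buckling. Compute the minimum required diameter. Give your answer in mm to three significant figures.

L_e = K·L = 0.7 × 5.45 = 3.815 m
Required I = P_cr·L_e²/(π²E) = 6.060×10^4 × 3.815² / (π² × 7.29×10^10) = 1.226×10^-6 m⁴
I_req = 1.226×10^6 mm⁴
Solid circle: I = πd⁴/64  ⇒  d = (64I/π)^(1/4) = (64×1.226×10^6/π)^(1/4) = 70.7 mm

d ≈ 70.7 mm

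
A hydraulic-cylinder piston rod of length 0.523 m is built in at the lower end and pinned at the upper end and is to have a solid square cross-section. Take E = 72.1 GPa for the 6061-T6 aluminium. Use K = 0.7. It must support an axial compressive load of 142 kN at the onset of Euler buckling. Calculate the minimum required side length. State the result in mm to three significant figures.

L_e = K·L = 0.7 × 0.523 = 0.3661 m
Required I = P_cr·L_e²/(π²E) = 1.420×10^5 × 0.3661² / (π² × 7.21×10^10) = 2.675×10^-8 m⁴
I_req = 2.675×10^4 mm⁴
Solid square: I = a⁴/12  ⇒  a = (12I)^(1/4) = (12×2.675×10^4)^(1/4) = 23.8 mm

a ≈ 23.8 mm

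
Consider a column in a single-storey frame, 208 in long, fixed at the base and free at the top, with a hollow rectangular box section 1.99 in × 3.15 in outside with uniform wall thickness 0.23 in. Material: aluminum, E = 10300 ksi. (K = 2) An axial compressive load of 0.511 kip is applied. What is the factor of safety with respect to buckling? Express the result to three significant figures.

Inner dimensions: h_i = 3.15 − 2×0.23 = 2.690 in, b_i = 1.99 − 2×0.23 = 1.530 in
Weak-axis I_min = (h_o·b_o³ − h_i·b_i³)/12 with b_o = 1.99, b_i = 1.530 in (shorter outer/inner sides).
I_min = (3.15×1.99³ − 2.690×1.530³)/12 = 1.266 in⁴
Effective length L_e = K·L = 2 × 208 = 416.0 in
P_cr = π²EI / L_e² = π² × 10300×10³ × 1.266 / 416.0² = 743.6 lb
Factor of safety n = P_cr / P = 0.74355 / 0.511 = 1.46

n ≈ 1.46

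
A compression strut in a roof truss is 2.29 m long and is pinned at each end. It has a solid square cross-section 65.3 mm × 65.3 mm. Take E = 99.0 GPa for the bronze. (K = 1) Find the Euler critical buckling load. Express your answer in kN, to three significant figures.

P_cr ≈ 282 kN

I = a⁴/12 = 65.3⁴/12 = 1.515×10^6 mm⁴
I = 1.515×10^6 mm⁴ = 1.515×10^-6 m⁴
Effective length L_e = K·L = 1 × 2.29 = 2.290 m
P_cr = π²EI / L_e² = π² × 99.0×10⁹ × 1.515×10^-6 / 2.290² = 2.823×10^5 N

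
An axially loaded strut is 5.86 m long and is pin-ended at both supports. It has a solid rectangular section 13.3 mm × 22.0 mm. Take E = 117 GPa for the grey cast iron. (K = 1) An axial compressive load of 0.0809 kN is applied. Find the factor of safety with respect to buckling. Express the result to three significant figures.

Buckling occurs about the weak axis: I_min = h·b³/12 with b = 13.3 mm (the shorter side).
I_min = 22.0×13.3³/12 = 4.313×10^3 mm⁴
I = 4.313×10^3 mm⁴ = 4.313×10^-9 m⁴
Effective length L_e = K·L = 1 × 5.86 = 5.860 m
P_cr = π²EI / L_e² = π² × 117×10⁹ × 4.313×10^-9 / 5.860² = 145.0 N
Factor of safety n = P_cr / P = 0.14504 / 0.0809 = 1.79

n ≈ 1.79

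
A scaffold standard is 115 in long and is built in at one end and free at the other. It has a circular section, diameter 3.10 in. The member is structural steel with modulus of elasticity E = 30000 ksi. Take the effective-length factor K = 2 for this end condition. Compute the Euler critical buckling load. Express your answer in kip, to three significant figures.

I = πd⁴/64 = π×3.10⁴/64 = 4.533 in⁴
Effective length L_e = K·L = 2 × 115 = 230.0 in
P_cr = π²EI / L_e² = π² × 30000×10³ × 4.533 / 230.0² = 2.537×10^4 lb

P_cr ≈ 25.4 kip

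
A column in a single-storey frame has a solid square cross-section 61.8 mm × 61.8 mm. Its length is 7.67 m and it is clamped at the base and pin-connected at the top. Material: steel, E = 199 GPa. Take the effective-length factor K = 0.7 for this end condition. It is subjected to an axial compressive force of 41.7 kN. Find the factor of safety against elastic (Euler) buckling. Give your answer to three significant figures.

n ≈ 1.99

I = a⁴/12 = 61.8⁴/12 = 1.216×10^6 mm⁴
I = 1.216×10^6 mm⁴ = 1.216×10^-6 m⁴
Effective length L_e = K·L = 0.7 × 7.67 = 5.369 m
P_cr = π²EI / L_e² = π² × 199×10⁹ × 1.216×10^-6 / 5.369² = 8.282×10^4 N
Factor of safety n = P_cr / P = 82.821 / 41.7 = 1.99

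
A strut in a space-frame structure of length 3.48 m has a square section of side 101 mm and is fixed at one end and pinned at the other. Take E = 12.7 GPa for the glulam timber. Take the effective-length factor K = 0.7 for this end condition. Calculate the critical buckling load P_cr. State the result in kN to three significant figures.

P_cr ≈ 183 kN

I = a⁴/12 = 101⁴/12 = 8.672×10^6 mm⁴
I = 8.672×10^6 mm⁴ = 8.672×10^-6 m⁴
Effective length L_e = K·L = 0.7 × 3.48 = 2.436 m
P_cr = π²EI / L_e² = π² × 12.7×10⁹ × 8.672×10^-6 / 2.436² = 1.832×10^5 N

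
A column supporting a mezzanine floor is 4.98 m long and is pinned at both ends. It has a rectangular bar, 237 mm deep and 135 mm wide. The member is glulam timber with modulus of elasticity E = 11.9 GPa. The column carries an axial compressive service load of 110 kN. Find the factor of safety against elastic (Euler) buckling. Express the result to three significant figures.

n ≈ 2.09

Buckling occurs about the weak axis: I_min = h·b³/12 with b = 135 mm (the shorter side).
I_min = 237×135³/12 = 4.859×10^7 mm⁴
I = 4.859×10^7 mm⁴ = 4.859×10^-5 m⁴
Effective length L_e = K·L = 1 × 4.98 = 4.980 m
P_cr = π²EI / L_e² = π² × 11.9×10⁹ × 4.859×10^-5 / 4.980² = 2.301×10^5 N
Factor of safety n = P_cr / P = 230.12 / 110 = 2.09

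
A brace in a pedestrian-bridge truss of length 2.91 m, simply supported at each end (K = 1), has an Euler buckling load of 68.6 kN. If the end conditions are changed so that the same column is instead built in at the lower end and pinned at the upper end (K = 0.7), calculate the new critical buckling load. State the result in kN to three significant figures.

P_cr ≈ 140 kN

P_cr ∝ 1/K², so P_cr,new = P_cr,old × (K_old/K_new)² = 68.6 × (1/0.7)²
= 68.6 × 2.041 = 140 kN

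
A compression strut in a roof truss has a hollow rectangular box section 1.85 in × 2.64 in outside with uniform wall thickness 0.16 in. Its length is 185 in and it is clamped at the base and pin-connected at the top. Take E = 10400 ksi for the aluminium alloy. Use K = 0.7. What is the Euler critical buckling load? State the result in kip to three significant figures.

Inner dimensions: h_i = 2.64 − 2×0.16 = 2.320 in, b_i = 1.85 − 2×0.16 = 1.530 in
Weak-axis I_min = (h_o·b_o³ − h_i·b_i³)/12 with b_o = 1.85, b_i = 1.530 in (shorter outer/inner sides).
I_min = (2.64×1.85³ − 2.320×1.530³)/12 = 0.7005 in⁴
Effective length L_e = K·L = 0.7 × 185 = 129.5 in
P_cr = π²EI / L_e² = π² × 10400×10³ × 0.7005 / 129.5² = 4.288×10^3 lb

P_cr ≈ 4.29 kip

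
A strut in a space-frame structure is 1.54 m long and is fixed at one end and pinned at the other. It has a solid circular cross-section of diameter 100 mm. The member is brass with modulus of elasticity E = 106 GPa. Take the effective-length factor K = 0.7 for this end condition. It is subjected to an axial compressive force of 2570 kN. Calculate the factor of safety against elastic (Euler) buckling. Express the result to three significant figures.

I = πd⁴/64 = π×100⁴/64 = 4.909×10^6 mm⁴
I = 4.909×10^6 mm⁴ = 4.909×10^-6 m⁴
Effective length L_e = K·L = 0.7 × 1.54 = 1.078 m
P_cr = π²EI / L_e² = π² × 106×10⁹ × 4.909×10^-6 / 1.078² = 4.419×10^6 N
Factor of safety n = P_cr / P = 4419.1 / 2570 = 1.72

n ≈ 1.72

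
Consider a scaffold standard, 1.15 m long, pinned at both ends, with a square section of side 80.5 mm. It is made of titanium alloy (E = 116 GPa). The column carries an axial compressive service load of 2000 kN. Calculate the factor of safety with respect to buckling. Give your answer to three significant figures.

I = a⁴/12 = 80.5⁴/12 = 3.499×10^6 mm⁴
I = 3.499×10^6 mm⁴ = 3.499×10^-6 m⁴
Effective length L_e = K·L = 1 × 1.15 = 1.150 m
P_cr = π²EI / L_e² = π² × 116×10⁹ × 3.499×10^-6 / 1.150² = 3.029×10^6 N
Factor of safety n = P_cr / P = 3029.5 / 2000 = 1.51

n ≈ 1.51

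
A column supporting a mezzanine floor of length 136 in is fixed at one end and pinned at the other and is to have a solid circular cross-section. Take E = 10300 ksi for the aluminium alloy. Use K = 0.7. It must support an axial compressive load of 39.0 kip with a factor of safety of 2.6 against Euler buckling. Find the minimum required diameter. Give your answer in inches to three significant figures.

Required P_cr = n·P = 2.6 × 39.0 = 101.4 kip
L_e = K·L = 0.7 × 136 = 95.20 in
Required I = P_cr·L_e²/(π²E) = 1.014×10^5 × 95.20² / (π² × 1.03×10^7) = 9.040 in⁴
Solid circle: I = πd⁴/64  ⇒  d = (64I/π)^(1/4) = (64×9.040/π)^(1/4) = 3.68 in

d ≈ 3.68 in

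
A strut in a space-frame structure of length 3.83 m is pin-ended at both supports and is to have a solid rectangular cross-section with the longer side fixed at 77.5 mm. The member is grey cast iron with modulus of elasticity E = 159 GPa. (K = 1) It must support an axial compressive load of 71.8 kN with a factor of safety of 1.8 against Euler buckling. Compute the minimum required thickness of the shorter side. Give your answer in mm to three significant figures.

Required P_cr = n·P = 1.8 × 71.8 = 129.2 kN
L_e = K·L = 1 × 3.83 = 3.830 m
Required I = P_cr·L_e²/(π²E) = 1.292×10^5 × 3.830² / (π² × 1.59×10^11) = 1.208×10^-6 m⁴
I_req = 1.208×10^6 mm⁴
Rectangle, weak axis: I_min = h·b³/12 with h = 77.5 mm fixed  ⇒  b = (12I/h)^(1/3) = 57.2 mm

b ≈ 57.2 mm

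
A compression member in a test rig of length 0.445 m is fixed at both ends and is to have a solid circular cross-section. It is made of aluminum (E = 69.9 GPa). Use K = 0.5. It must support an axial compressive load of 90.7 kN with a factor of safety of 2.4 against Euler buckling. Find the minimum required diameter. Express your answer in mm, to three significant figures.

Required P_cr = n·P = 2.4 × 90.7 = 217.7 kN
L_e = K·L = 0.5 × 0.445 = 0.2225 m
Required I = P_cr·L_e²/(π²E) = 2.177×10^5 × 0.2225² / (π² × 6.99×10^10) = 1.562×10^-8 m⁴
I_req = 1.562×10^4 mm⁴
Solid circle: I = πd⁴/64  ⇒  d = (64I/π)^(1/4) = (64×1.562×10^4/π)^(1/4) = 23.8 mm

d ≈ 23.8 mm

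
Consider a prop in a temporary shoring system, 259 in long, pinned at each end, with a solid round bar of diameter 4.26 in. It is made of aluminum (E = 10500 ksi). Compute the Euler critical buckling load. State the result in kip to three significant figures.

I = πd⁴/64 = π×4.26⁴/64 = 16.17 in⁴
Effective length L_e = K·L = 1 × 259 = 259.0 in
P_cr = π²EI / L_e² = π² × 10500×10³ × 16.17 / 259.0² = 2.497×10^4 lb

P_cr ≈ 25.0 kip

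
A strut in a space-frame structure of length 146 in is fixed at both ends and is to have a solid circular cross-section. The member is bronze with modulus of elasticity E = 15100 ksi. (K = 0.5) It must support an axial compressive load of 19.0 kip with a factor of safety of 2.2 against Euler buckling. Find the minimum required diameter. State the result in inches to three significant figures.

d ≈ 2.35 in

Required P_cr = n·P = 2.2 × 19.0 = 41.80 kip
L_e = K·L = 0.5 × 146 = 73.00 in
Required I = P_cr·L_e²/(π²E) = 4.180×10^4 × 73.00² / (π² × 1.51×10^7) = 1.495 in⁴
Solid circle: I = πd⁴/64  ⇒  d = (64I/π)^(1/4) = (64×1.495/π)^(1/4) = 2.35 in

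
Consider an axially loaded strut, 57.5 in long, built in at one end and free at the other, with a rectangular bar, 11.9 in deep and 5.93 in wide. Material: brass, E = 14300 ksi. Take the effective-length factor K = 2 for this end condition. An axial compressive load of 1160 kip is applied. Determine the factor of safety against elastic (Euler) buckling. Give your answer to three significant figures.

Buckling occurs about the weak axis: I_min = h·b³/12 with b = 5.93 in (the shorter side).
I_min = 11.9×5.93³/12 = 206.8 in⁴
Effective length L_e = K·L = 2 × 57.5 = 115.0 in
P_cr = π²EI / L_e² = π² × 14300×10³ × 206.8 / 115.0² = 2.207×10^6 lb
Factor of safety n = P_cr / P = 2206.8 / 1160 = 1.90

n ≈ 1.90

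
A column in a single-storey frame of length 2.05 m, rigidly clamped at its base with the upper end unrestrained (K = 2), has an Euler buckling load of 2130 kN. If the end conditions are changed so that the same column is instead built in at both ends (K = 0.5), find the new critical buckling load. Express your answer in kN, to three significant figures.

P_cr ≈ 34100 kN

P_cr ∝ 1/K², so P_cr,new = P_cr,old × (K_old/K_new)² = 2130 × (2/0.5)²
= 2130 × 16.00 = 34100 kN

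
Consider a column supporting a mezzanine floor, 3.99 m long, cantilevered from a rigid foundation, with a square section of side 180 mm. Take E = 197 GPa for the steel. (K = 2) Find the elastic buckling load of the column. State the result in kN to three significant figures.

P_cr ≈ 2670 kN

I = a⁴/12 = 180⁴/12 = 8.748×10^7 mm⁴
I = 8.748×10^7 mm⁴ = 8.748×10^-5 m⁴
Effective length L_e = K·L = 2 × 3.99 = 7.980 m
P_cr = π²EI / L_e² = π² × 197×10⁹ × 8.748×10^-5 / 7.980² = 2.671×10^6 N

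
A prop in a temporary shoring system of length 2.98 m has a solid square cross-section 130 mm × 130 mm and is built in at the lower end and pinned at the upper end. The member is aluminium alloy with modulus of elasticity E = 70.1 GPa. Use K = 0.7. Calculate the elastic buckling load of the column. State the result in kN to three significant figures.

P_cr ≈ 3780 kN

I = a⁴/12 = 130⁴/12 = 2.380×10^7 mm⁴
I = 2.380×10^7 mm⁴ = 2.380×10^-5 m⁴
Effective length L_e = K·L = 0.7 × 2.98 = 2.086 m
P_cr = π²EI / L_e² = π² × 70.1×10⁹ × 2.380×10^-5 / 2.086² = 3.784×10^6 N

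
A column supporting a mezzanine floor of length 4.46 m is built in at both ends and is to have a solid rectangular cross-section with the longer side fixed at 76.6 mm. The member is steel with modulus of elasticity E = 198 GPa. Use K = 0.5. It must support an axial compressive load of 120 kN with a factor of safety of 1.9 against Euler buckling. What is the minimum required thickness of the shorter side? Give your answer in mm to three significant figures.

b ≈ 45.0 mm

Required P_cr = n·P = 1.9 × 120 = 228.0 kN
L_e = K·L = 0.5 × 4.46 = 2.230 m
Required I = P_cr·L_e²/(π²E) = 2.280×10^5 × 2.230² / (π² × 1.98×10^11) = 5.802×10^-7 m⁴
I_req = 5.802×10^5 mm⁴
Rectangle, weak axis: I_min = h·b³/12 with h = 76.6 mm fixed  ⇒  b = (12I/h)^(1/3) = 45.0 mm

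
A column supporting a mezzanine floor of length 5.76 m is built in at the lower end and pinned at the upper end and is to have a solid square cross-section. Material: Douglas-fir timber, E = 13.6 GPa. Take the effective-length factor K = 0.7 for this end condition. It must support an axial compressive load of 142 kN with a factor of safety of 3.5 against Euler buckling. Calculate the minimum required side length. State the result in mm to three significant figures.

a ≈ 164 mm

Required P_cr = n·P = 3.5 × 142 = 497.0 kN
L_e = K·L = 0.7 × 5.76 = 4.032 m
Required I = P_cr·L_e²/(π²E) = 4.970×10^5 × 4.032² / (π² × 1.36×10^10) = 6.019×10^-5 m⁴
I_req = 6.019×10^7 mm⁴
Solid square: I = a⁴/12  ⇒  a = (12I)^(1/4) = (12×6.019×10^7)^(1/4) = 164 mm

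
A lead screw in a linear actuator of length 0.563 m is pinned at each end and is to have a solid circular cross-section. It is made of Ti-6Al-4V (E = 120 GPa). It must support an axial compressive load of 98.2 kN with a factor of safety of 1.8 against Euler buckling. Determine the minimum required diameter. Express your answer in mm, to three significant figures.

Required P_cr = n·P = 1.8 × 98.2 = 176.8 kN
L_e = K·L = 1 × 0.563 = 0.5630 m
Required I = P_cr·L_e²/(π²E) = 1.768×10^5 × 0.5630² / (π² × 1.20×10^11) = 4.731×10^-8 m⁴
I_req = 4.731×10^4 mm⁴
Solid circle: I = πd⁴/64  ⇒  d = (64I/π)^(1/4) = (64×4.731×10^4/π)^(1/4) = 31.3 mm

d ≈ 31.3 mm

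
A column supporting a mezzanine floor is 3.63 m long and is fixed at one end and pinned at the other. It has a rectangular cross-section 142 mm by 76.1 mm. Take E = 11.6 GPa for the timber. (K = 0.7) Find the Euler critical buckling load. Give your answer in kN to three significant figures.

P_cr ≈ 92.5 kN

Buckling occurs about the weak axis: I_min = h·b³/12 with b = 76.1 mm (the shorter side).
I_min = 142×76.1³/12 = 5.215×10^6 mm⁴
I = 5.215×10^6 mm⁴ = 5.215×10^-6 m⁴
Effective length L_e = K·L = 0.7 × 3.63 = 2.541 m
P_cr = π²EI / L_e² = π² × 11.6×10⁹ × 5.215×10^-6 / 2.541² = 9.247×10^4 N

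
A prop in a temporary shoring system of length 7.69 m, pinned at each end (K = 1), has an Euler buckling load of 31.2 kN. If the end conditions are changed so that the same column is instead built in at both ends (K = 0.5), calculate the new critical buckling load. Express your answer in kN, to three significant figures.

P_cr ∝ 1/K², so P_cr,new = P_cr,old × (K_old/K_new)² = 31.2 × (1/0.5)²
= 31.2 × 4.000 = 125 kN

P_cr ≈ 125 kN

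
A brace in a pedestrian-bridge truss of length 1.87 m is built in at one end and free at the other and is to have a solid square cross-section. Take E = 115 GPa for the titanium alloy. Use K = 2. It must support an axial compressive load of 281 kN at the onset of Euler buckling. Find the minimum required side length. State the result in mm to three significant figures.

a ≈ 80.3 mm

L_e = K·L = 2 × 1.87 = 3.740 m
Required I = P_cr·L_e²/(π²E) = 2.810×10^5 × 3.740² / (π² × 1.15×10^11) = 3.463×10^-6 m⁴
I_req = 3.463×10^6 mm⁴
Solid square: I = a⁴/12  ⇒  a = (12I)^(1/4) = (12×3.463×10^6)^(1/4) = 80.3 mm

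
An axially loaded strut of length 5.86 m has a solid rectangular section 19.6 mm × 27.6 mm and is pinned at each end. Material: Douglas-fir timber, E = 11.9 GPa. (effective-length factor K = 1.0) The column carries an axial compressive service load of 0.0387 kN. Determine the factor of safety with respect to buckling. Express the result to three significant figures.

Buckling occurs about the weak axis: I_min = h·b³/12 with b = 19.6 mm (the shorter side).
I_min = 27.6×19.6³/12 = 1.732×10^4 mm⁴
I = 1.732×10^4 mm⁴ = 1.732×10^-8 m⁴
Effective length L_e = K·L = 1 × 5.86 = 5.860 m
P_cr = π²EI / L_e² = π² × 11.9×10⁹ × 1.732×10^-8 / 5.860² = 59.23 N
Factor of safety n = P_cr / P = 0.059231 / 0.0387 = 1.53

n ≈ 1.53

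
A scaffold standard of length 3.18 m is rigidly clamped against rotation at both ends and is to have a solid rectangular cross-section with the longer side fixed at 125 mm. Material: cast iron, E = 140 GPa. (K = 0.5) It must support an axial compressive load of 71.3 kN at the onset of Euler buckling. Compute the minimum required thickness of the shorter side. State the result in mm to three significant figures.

L_e = K·L = 0.5 × 3.18 = 1.590 m
Required I = P_cr·L_e²/(π²E) = 7.130×10^4 × 1.590² / (π² × 1.40×10^11) = 1.305×10^-7 m⁴
I_req = 1.305×10^5 mm⁴
Rectangle, weak axis: I_min = h·b³/12 with h = 125 mm fixed  ⇒  b = (12I/h)^(1/3) = 23.2 mm

b ≈ 23.2 mm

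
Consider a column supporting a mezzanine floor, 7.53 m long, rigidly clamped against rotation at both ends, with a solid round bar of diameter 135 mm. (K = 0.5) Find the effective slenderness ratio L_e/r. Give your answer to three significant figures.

λ ≈ 112

I = πd⁴/64 = π×135⁴/64 = 1.630×10^7 mm⁴
A = 1.431×10^4 mm²;  r_min = √(I/A) = √(1.630×10^7/1.431×10^4) = 33.75 mm
L_e = K·L = 0.5 × 7.53 m = 3.765 m = 3765.0 mm
λ = L_e / r_min = 3765.0 / 33.75 = 112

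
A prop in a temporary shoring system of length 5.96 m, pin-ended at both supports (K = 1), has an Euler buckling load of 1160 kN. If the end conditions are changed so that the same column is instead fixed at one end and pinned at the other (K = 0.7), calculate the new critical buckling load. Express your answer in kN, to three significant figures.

P_cr ∝ 1/K², so P_cr,new = P_cr,old × (K_old/K_new)² = 1160 × (1/0.7)²
= 1160 × 2.041 = 2370 kN

P_cr ≈ 2370 kN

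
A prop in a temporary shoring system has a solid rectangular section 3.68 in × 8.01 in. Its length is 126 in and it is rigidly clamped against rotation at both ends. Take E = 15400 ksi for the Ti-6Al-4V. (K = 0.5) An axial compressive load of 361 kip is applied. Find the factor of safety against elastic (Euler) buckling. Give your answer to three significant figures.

n ≈ 3.53

Buckling occurs about the weak axis: I_min = h·b³/12 with b = 3.68 in (the shorter side).
I_min = 8.01×3.68³/12 = 33.27 in⁴
Effective length L_e = K·L = 0.5 × 126 = 63.00 in
P_cr = π²EI / L_e² = π² × 15400×10³ × 33.27 / 63.00² = 1.274×10^6 lb
Factor of safety n = P_cr / P = 1273.9 / 361 = 3.53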